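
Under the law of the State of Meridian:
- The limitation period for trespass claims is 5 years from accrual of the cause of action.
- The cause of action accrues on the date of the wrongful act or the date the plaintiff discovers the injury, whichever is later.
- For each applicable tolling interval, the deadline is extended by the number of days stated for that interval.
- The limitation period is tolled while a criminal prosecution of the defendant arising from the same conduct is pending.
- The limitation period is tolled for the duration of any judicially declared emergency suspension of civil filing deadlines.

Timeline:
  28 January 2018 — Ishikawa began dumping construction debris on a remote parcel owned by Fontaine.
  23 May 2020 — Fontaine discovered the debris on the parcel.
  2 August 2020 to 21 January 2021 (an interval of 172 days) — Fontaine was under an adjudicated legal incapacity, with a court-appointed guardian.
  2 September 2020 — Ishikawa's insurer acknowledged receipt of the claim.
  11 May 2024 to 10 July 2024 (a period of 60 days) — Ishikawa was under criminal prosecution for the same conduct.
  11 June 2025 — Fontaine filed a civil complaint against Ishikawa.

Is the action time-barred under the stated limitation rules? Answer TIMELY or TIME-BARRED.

TIMELY

Taking the later of the act (28 January 2018) and discovery (23 May 2020), the claim accrued on 23 May 2020.
Adding the 5 years base period to 23 May 2020 gives a deadline of 23 May 2025, before any tolling.
The period was tolled for 60 days by the pending criminal prosecution (11 May 2024 to 10 July 2024), pushing the deadline to 22 July 2025.
The plaintiff's legal incapacity from 2 August 2020 to 21 January 2021 does not toll the period, because no stated rule makes the plaintiff's incapacity a tolling event.
The other events in the timeline have no effect on the limitation period under the stated rules.
Filing on 11 June 2025 beat the 22 July 2025 deadline — the action is timely.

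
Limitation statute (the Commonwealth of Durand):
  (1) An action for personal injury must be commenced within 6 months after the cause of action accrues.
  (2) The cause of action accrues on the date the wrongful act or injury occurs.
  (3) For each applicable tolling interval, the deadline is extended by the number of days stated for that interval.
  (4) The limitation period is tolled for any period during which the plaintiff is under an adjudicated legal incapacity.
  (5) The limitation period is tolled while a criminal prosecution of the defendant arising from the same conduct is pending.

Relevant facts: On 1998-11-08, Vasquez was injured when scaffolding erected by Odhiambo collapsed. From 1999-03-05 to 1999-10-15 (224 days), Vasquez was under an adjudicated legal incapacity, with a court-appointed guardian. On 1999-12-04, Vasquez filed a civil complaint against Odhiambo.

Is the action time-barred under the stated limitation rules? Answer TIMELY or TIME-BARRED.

The claim accrued on 1998-11-08, when the wrongful act occurred.
The untolled deadline — 6 months after 1998-11-08 — is 1999-05-08.
The plaintiff's legal incapacity from 1999-03-05 to 1999-10-15 tolled the period for 224 days, extending the deadline to 1999-12-18.
Vasquez filed on 1999-12-04, before the 1999-12-18 deadline, so the action is timely.

TIMELY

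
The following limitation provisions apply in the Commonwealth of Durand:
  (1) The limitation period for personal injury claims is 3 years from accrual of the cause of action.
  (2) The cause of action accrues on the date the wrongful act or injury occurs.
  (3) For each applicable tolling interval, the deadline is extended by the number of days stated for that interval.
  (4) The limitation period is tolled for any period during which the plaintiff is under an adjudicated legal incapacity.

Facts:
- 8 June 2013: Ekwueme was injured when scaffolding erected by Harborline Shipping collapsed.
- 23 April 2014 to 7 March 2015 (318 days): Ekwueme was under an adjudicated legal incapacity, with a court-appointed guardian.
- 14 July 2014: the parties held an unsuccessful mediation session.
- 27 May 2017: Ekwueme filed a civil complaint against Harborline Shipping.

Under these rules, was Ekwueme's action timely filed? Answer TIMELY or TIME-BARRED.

TIME-BARRED

The limitation period began to run on 8 June 2013.
The untolled deadline — 3 years after 8 June 2013 — is 8 June 2016.
The plaintiff's legal incapacity from 23 April 2014 to 7 March 2015 tolled the period for 318 days, extending the deadline to 22 April 2017.
The other events in the timeline have no effect on the limitation period under the stated rules.
Ekwueme filed on 27 May 2017, after the 22 April 2017 deadline, so the action is time-barred.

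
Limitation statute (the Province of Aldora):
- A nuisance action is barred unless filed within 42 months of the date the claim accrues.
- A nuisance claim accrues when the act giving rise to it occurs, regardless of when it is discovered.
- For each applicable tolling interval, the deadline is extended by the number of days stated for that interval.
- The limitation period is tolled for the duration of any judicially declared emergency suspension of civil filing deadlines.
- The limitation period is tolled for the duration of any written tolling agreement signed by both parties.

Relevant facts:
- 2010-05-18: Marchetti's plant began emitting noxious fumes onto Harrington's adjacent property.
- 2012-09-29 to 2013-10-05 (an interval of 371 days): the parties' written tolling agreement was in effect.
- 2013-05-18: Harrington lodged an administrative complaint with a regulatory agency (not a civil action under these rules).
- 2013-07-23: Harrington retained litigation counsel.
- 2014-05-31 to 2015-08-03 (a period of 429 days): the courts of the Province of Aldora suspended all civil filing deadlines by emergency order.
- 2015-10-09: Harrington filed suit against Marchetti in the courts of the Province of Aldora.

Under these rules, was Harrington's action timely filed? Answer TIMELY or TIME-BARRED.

The claim accrued on 2010-05-18, when the wrongful act occurred.
42 months from 2010-05-18 is 2013-11-18.
The period was tolled for 371 days by the written tolling agreement (2012-09-29 to 2013-10-05), pushing the deadline to 2014-11-24.
Because the emergency suspension of filing deadlines ran from 2014-05-31 to 2015-08-03, the deadline is extended by 429 days to 2016-01-27.
The other events in the timeline have no effect on the limitation period under the stated rules.
Harrington filed on 2015-10-09, before the 2016-01-27 deadline, so the action is timely.

TIMELY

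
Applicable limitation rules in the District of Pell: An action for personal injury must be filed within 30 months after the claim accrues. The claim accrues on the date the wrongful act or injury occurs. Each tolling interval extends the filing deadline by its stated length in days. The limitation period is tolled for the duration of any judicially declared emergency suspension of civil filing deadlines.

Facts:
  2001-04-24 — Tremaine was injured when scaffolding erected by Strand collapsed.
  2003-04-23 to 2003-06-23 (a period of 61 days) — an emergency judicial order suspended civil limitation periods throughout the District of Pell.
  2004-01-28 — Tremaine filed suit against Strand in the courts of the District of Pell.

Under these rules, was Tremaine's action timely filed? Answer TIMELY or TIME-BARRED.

TIME-BARRED

The claim accrued on 2001-04-24, when the wrongful act occurred.
Adding the 30 months base period to 2001-04-24 gives a deadline of 2003-10-24, before any tolling.
The emergency suspension of filing deadlines from 2003-04-23 to 2003-06-23 tolled the period for 61 days, extending the deadline to 2003-12-24.
The 2004-01-28 filing falls after the 2003-12-24 deadline; the claim is time-barred.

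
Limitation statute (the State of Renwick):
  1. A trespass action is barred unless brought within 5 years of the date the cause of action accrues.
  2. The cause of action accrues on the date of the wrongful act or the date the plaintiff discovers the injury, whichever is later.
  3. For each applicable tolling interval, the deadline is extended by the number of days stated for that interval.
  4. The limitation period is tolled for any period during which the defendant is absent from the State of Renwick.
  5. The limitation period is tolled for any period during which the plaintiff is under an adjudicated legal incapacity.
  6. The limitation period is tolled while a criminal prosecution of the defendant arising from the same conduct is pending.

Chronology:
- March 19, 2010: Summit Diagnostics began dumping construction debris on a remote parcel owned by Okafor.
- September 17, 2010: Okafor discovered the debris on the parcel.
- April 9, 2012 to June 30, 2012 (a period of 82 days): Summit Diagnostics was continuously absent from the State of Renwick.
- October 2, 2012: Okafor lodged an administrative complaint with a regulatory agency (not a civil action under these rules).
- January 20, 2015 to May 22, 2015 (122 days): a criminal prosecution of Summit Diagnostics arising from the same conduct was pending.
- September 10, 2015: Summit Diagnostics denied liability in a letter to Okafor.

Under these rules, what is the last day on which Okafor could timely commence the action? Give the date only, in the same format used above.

Because discovery on September 17, 2010 post-dates the March 19, 2010 act, accrual under the later-of rule falls on September 17, 2010.
The untolled deadline — 5 years after September 17, 2010 — is September 17, 2015.
The period was tolled for 82 days by the defendant's absence from the jurisdiction (April 9, 2012 to June 30, 2012), pushing the deadline to December 8, 2015.
The period was tolled for 122 days by the pending criminal prosecution (January 20, 2015 to May 22, 2015), pushing the deadline to April 8, 2016.
Nothing else in the chronology tolls or restarts the period.

April 8, 2016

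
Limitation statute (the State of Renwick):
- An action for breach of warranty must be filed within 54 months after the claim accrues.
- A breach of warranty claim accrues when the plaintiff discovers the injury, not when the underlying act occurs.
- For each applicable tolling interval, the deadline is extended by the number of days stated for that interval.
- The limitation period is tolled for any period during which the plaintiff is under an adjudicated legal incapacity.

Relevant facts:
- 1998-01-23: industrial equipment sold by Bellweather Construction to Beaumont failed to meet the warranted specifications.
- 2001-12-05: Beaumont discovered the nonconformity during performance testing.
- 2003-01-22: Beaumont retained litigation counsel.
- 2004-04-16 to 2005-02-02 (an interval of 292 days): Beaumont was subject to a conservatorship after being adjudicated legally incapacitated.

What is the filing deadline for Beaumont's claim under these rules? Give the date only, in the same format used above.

2007-03-24

Under the discovery rule, the claim accrued on 2001-12-05, when Beaumont discovered the injury — not on the 1998-01-23 date of the underlying act.
Adding the 54 months base period to 2001-12-05 gives a deadline of 2006-06-05, before any tolling.
Because the plaintiff's legal incapacity ran from 2004-04-16 to 2005-02-02, the deadline is extended by 292 days to 2007-03-24.
None of the other events listed affects the running of the period under the stated rules.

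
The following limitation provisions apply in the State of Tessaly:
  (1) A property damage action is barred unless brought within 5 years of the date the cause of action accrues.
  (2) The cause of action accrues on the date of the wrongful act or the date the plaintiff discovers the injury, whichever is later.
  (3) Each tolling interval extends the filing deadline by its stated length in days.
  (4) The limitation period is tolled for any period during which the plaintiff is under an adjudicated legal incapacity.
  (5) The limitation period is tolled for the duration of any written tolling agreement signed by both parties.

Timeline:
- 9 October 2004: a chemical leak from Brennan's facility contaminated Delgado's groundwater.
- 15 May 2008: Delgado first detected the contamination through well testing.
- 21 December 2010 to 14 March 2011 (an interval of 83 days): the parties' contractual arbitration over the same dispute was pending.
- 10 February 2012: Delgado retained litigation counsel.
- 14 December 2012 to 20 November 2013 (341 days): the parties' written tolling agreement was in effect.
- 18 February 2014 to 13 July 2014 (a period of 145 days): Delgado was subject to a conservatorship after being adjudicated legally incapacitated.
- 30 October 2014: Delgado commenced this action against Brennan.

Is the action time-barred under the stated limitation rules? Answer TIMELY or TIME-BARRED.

TIME-BARRED

Because discovery on 15 May 2008 post-dates the 9 October 2004 act, accrual under the later-of rule falls on 15 May 2008.
Adding the 5 years base period to 15 May 2008 gives a deadline of 15 May 2013, before any tolling.
Because the written tolling agreement ran from 14 December 2012 to 20 November 2013, the deadline is extended by 341 days to 21 April 2014.
The period was tolled for 145 days by the plaintiff's legal incapacity (18 February 2014 to 13 July 2014), pushing the deadline to 13 September 2014.
No stated provision tolls the period for a pending arbitration, so the interval from 21 December 2010 to 14 March 2011 has no effect on the deadline.
The other events in the timeline have no effect on the limitation period under the stated rules.
Delgado filed on 30 October 2014, after the 13 September 2014 deadline, so the action is time-barred.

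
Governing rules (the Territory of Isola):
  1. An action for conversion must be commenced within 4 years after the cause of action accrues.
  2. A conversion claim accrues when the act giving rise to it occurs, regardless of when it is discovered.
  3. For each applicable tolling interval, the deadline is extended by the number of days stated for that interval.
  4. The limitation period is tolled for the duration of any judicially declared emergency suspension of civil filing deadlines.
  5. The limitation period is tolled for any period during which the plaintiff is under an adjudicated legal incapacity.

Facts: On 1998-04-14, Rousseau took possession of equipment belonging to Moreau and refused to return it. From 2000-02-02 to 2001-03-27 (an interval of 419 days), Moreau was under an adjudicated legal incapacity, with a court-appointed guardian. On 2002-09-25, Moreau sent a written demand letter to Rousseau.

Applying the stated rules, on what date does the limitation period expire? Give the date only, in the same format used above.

The limitation period began to run on 1998-04-14.
The untolled deadline — 4 years after 1998-04-14 — is 2002-04-14.
The plaintiff's legal incapacity from 2000-02-02 to 2001-03-27 tolled the period for 419 days, extending the deadline to 2003-06-07.
None of the other events listed affects the running of the period under the stated rules.

2003-06-07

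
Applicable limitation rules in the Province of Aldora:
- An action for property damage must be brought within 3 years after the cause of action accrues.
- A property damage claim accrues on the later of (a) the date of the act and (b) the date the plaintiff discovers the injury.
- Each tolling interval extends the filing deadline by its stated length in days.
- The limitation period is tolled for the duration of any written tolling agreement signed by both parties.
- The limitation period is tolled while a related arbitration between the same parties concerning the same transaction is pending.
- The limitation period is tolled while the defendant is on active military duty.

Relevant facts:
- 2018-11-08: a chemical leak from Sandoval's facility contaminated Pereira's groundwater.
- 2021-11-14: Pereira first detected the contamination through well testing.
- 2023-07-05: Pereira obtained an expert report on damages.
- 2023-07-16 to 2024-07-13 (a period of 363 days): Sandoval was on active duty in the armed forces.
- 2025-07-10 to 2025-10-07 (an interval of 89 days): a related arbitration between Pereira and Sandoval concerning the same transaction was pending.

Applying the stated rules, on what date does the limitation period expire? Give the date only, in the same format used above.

2026-02-09

The claim accrued on 2021-11-14 — the later of the 2018-11-08 act and the 2021-11-14 discovery.
3 years from 2021-11-14 is 2024-11-14.
The defendant's active military service from 2023-07-16 to 2024-07-13 tolled the period for 363 days, extending the deadline to 2025-11-12.
Because the pending related arbitration ran from 2025-07-10 to 2025-10-07, the deadline is extended by 89 days to 2026-02-09.
Nothing else in the chronology tolls or restarts the period.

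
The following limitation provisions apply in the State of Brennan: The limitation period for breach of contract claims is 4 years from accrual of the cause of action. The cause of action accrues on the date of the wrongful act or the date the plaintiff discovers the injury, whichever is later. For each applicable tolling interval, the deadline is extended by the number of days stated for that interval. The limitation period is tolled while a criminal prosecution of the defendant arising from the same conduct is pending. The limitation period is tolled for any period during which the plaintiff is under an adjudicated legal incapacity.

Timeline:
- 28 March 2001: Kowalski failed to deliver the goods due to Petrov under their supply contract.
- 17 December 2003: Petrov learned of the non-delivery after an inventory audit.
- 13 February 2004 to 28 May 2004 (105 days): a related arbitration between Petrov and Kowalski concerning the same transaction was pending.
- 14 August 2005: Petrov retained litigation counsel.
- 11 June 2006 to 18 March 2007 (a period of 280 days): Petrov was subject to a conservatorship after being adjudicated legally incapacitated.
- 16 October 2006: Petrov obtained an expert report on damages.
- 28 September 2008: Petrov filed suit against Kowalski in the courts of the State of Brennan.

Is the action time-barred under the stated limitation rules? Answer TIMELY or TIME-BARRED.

TIME-BARRED

The claim accrued on 17 December 2003 — the later of the 28 March 2001 act and the 17 December 2003 discovery.
4 years from 17 December 2003 is 17 December 2007.
The plaintiff's legal incapacity from 11 June 2006 to 18 March 2007 tolled the period for 280 days, extending the deadline to 22 September 2008.
The pending related arbitration from 13 February 2004 to 28 May 2004 does not toll the period, because no stated rule makes a pending arbitration a tolling event.
Nothing else in the chronology tolls or restarts the period.
Filing on 28 September 2008 missed the 22 September 2008 deadline — the action is time-barred.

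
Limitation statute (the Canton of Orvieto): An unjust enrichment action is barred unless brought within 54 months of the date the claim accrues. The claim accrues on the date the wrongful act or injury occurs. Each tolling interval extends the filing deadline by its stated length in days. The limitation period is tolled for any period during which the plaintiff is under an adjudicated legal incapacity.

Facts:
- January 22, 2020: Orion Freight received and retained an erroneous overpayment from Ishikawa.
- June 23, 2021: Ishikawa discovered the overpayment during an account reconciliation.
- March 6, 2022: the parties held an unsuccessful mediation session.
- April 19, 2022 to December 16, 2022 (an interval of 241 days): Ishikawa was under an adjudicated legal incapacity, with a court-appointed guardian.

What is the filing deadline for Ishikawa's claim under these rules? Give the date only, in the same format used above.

March 20, 2025

Because the rule ties accrual to occurrence, the claim accrued on January 22, 2020, not on the June 23, 2021 discovery date.
Adding the 54 months base period to January 22, 2020 gives a deadline of July 22, 2024, before any tolling.
Because the plaintiff's legal incapacity ran from April 19, 2022 to December 16, 2022, the deadline is extended by 241 days to March 20, 2025.
None of the other events listed affects the running of the period under the stated rules.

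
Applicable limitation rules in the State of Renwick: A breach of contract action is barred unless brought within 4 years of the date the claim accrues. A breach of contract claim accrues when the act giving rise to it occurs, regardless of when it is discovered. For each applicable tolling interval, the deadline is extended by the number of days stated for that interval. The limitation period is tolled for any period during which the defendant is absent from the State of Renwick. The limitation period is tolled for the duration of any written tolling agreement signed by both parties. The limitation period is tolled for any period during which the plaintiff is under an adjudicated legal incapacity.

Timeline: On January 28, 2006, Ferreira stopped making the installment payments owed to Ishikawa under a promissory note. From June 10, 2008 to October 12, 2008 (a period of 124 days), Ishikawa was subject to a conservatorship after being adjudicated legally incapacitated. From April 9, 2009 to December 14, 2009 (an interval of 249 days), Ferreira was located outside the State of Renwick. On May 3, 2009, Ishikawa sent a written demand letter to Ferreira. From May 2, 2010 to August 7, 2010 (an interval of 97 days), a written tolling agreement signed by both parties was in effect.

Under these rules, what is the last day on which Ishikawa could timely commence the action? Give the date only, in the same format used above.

The claim accrued on January 28, 2006, the date of the act.
4 years from January 28, 2006 is January 28, 2010.
The plaintiff's legal incapacity from June 10, 2008 to October 12, 2008 tolled the period for 124 days, extending the deadline to June 1, 2010.
The period was tolled for 249 days by the defendant's absence from the jurisdiction (April 9, 2009 to December 14, 2009), pushing the deadline to February 5, 2011.
The written tolling agreement from May 2, 2010 to August 7, 2010 tolled the period for 97 days, extending the deadline to May 13, 2011.
The other events in the timeline have no effect on the limitation period under the stated rules.

May 13, 2011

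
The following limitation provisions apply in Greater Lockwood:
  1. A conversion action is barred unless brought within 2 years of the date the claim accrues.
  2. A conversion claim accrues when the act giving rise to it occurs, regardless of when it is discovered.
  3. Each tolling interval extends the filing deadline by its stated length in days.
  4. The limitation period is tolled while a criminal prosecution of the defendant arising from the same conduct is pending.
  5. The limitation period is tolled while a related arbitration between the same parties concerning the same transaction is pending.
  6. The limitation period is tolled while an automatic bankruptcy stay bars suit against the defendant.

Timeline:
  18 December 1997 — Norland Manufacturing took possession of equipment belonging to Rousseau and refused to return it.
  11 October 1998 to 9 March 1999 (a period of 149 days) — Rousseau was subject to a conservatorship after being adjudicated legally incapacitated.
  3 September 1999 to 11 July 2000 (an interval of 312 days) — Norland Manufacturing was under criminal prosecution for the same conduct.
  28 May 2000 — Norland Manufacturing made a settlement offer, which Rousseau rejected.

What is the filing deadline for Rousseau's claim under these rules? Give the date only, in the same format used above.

The claim accrued on 18 December 1997, when the wrongful act occurred.
The untolled deadline — 2 years after 18 December 1997 — is 18 December 1999.
Because the pending criminal prosecution ran from 3 September 1999 to 11 July 2000, the deadline is extended by 312 days to 25 October 2000.
Although the plaintiff's incapacity ran from 11 October 1998 to 9 March 1999, the stated rules do not make that a tolling event, so it is disregarded.
Nothing else in the chronology tolls or restarts the period.

25 October 2000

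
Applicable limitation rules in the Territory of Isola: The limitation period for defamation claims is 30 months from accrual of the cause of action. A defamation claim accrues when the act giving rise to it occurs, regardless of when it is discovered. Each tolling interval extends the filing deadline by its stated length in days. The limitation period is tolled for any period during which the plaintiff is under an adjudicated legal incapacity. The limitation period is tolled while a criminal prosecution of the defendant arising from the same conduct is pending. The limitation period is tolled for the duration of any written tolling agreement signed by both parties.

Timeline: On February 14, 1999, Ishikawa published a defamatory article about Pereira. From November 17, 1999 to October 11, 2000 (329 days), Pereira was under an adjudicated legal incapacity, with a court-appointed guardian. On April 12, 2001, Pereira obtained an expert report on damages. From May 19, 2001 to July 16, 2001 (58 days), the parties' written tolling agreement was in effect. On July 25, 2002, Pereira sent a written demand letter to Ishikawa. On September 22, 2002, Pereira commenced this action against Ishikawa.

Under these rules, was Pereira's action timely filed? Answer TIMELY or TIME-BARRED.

TIME-BARRED

The cause of action accrued on February 14, 1999, the date of the act.
30 months from February 14, 1999 is August 14, 2001.
The period was tolled for 329 days by the plaintiff's legal incapacity (November 17, 1999 to October 11, 2000), pushing the deadline to July 9, 2002.
Because the written tolling agreement ran from May 19, 2001 to July 16, 2001, the deadline is extended by 58 days to September 5, 2002.
Nothing else in the chronology tolls or restarts the period.
Filing on September 22, 2002 missed the September 5, 2002 deadline — the action is time-barred.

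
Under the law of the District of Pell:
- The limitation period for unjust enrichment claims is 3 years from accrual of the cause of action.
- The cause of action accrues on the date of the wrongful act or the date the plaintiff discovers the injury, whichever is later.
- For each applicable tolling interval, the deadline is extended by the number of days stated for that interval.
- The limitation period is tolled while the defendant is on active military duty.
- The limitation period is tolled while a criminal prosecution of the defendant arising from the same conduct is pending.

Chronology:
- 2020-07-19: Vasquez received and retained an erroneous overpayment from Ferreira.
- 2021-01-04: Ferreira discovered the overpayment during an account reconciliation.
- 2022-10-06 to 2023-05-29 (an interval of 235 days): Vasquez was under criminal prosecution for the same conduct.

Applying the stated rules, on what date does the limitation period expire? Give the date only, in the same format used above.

Because discovery on 2021-01-04 post-dates the 2020-07-19 act, accrual under the later-of rule falls on 2021-01-04.
3 years from 2021-01-04 is 2024-01-04.
The period was tolled for 235 days by the pending criminal prosecution (2022-10-06 to 2023-05-29), pushing the deadline to 2024-08-26.

2024-08-26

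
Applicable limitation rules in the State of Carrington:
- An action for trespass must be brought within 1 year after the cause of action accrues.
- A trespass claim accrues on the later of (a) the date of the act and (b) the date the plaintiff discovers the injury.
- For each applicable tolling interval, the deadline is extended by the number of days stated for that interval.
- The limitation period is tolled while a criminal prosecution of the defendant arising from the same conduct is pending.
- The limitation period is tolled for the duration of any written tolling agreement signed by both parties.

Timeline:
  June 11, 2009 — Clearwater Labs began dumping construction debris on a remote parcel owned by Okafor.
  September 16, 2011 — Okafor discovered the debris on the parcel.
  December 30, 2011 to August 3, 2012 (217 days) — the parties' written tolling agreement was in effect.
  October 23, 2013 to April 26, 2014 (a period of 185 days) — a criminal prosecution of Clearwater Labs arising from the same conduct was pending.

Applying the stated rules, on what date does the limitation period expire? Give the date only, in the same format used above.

April 21, 2013

Taking the later of the act (June 11, 2009) and discovery (September 16, 2011), the claim accrued on September 16, 2011.
Adding the 1 year base period to September 16, 2011 gives a deadline of September 16, 2012, before any tolling.
The written tolling agreement from December 30, 2011 to August 3, 2012 tolled the period for 217 days, extending the deadline to April 21, 2013.
By the time the pending criminal prosecution began on October 23, 2013, the limitation period had already expired on April 21, 2013; that interval cannot revive it.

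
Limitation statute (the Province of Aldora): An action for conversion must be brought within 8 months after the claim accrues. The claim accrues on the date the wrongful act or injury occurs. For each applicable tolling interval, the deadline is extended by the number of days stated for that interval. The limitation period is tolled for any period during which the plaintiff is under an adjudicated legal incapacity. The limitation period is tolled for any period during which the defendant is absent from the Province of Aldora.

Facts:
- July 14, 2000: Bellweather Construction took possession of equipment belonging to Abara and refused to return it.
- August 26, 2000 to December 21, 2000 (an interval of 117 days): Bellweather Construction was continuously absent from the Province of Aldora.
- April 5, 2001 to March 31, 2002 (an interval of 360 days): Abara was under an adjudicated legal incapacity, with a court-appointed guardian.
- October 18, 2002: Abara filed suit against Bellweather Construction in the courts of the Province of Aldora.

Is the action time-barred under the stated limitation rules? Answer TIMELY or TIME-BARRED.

TIME-BARRED

The claim accrued on July 14, 2000, the date of the act.
8 months from July 14, 2000 is March 14, 2001.
Because the defendant's absence from the jurisdiction ran from August 26, 2000 to December 21, 2000, the deadline is extended by 117 days to July 9, 2001.
The period was tolled for 360 days by the plaintiff's legal incapacity (April 5, 2001 to March 31, 2002), pushing the deadline to July 4, 2002.
The October 18, 2002 filing falls after the July 4, 2002 deadline; the claim is time-barred.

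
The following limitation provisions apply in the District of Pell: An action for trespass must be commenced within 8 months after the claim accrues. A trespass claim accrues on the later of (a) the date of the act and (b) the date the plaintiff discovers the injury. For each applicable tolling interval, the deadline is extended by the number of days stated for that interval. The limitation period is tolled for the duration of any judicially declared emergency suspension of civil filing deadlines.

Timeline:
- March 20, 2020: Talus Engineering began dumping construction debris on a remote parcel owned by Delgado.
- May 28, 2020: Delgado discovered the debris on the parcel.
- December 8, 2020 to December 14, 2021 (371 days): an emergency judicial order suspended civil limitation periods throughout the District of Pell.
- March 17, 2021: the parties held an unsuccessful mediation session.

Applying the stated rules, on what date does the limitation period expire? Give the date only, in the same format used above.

Taking the later of the act (March 20, 2020) and discovery (May 28, 2020), the claim accrued on May 28, 2020.
The untolled deadline — 8 months after May 28, 2020 — is January 28, 2021.
Because the emergency suspension of filing deadlines ran from December 8, 2020 to December 14, 2021, the deadline is extended by 371 days to February 3, 2022.
Nothing else in the chronology tolls or restarts the period.

February 3, 2022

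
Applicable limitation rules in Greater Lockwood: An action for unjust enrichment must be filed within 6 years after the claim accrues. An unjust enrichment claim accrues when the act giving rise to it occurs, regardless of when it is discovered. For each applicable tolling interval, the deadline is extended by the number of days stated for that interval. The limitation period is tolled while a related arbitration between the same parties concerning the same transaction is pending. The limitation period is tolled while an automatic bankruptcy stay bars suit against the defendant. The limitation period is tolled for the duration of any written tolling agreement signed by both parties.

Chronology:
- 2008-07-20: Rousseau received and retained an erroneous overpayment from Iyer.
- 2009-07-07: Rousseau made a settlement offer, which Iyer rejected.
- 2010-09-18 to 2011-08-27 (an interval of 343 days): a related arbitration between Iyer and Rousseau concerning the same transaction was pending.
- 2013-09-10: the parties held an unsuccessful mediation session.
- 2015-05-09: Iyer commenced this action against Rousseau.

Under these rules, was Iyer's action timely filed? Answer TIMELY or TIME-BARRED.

TIMELY

The limitation period began to run on 2008-07-20.
The untolled deadline — 6 years after 2008-07-20 — is 2014-07-20.
The pending related arbitration from 2010-09-18 to 2011-08-27 tolled the period for 343 days, extending the deadline to 2015-06-28.
The other events in the timeline have no effect on the limitation period under the stated rules.
Iyer filed on 2015-05-09, before the 2015-06-28 deadline, so the action is timely.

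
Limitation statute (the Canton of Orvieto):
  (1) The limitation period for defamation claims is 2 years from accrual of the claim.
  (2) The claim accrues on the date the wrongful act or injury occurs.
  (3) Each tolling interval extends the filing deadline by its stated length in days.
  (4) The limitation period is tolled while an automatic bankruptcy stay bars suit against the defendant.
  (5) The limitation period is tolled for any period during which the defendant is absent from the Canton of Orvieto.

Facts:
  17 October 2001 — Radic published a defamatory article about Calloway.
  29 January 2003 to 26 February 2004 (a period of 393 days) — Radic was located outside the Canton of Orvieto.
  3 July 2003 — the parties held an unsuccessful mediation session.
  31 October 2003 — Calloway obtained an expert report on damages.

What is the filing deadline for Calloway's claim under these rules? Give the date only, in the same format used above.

13 November 2004

The limitation period began to run on 17 October 2001.
2 years from 17 October 2001 is 17 October 2003.
Because the defendant's absence from the jurisdiction ran from 29 January 2003 to 26 February 2004, the deadline is extended by 393 days to 13 November 2004.
The other events in the timeline have no effect on the limitation period under the stated rules.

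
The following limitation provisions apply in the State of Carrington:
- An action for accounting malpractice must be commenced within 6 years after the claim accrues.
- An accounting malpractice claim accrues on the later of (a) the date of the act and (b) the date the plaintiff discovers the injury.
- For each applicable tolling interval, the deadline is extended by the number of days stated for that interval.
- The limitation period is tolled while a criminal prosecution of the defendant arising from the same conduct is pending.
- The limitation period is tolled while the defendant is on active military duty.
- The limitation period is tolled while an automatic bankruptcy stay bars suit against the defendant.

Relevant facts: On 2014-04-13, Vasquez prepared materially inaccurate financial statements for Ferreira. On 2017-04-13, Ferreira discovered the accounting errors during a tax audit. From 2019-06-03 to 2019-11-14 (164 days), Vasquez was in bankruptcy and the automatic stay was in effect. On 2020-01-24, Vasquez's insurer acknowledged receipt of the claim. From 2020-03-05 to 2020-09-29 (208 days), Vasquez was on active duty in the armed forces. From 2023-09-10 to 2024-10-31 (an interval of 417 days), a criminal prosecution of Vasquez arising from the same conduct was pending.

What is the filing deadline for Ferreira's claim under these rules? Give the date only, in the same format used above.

Taking the later of the act (2014-04-13) and discovery (2017-04-13), the claim accrued on 2017-04-13.
The untolled deadline — 6 years after 2017-04-13 — is 2023-04-13.
Because the automatic bankruptcy stay ran from 2019-06-03 to 2019-11-14, the deadline is extended by 164 days to 2023-09-24.
Because the defendant's active military service ran from 2020-03-05 to 2020-09-29, the deadline is extended by 208 days to 2024-04-19.
Because the pending criminal prosecution ran from 2023-09-10 to 2024-10-31, the deadline is extended by 417 days to 2025-06-10.
Nothing else in the chronology tolls or restarts the period.

2025-06-10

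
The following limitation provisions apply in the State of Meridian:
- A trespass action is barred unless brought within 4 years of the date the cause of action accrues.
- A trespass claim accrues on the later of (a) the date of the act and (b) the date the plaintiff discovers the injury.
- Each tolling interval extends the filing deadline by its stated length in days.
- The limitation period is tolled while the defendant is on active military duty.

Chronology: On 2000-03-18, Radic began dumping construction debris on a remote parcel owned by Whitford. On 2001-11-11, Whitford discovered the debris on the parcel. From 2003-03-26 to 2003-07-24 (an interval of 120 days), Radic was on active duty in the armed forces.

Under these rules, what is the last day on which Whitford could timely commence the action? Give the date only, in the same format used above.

The claim accrued on 2001-11-11 — the later of the 2000-03-18 act and the 2001-11-11 discovery.
4 years from 2001-11-11 is 2005-11-11.
The period was tolled for 120 days by the defendant's active military service (2003-03-26 to 2003-07-24), pushing the deadline to 2006-03-11.

2006-03-11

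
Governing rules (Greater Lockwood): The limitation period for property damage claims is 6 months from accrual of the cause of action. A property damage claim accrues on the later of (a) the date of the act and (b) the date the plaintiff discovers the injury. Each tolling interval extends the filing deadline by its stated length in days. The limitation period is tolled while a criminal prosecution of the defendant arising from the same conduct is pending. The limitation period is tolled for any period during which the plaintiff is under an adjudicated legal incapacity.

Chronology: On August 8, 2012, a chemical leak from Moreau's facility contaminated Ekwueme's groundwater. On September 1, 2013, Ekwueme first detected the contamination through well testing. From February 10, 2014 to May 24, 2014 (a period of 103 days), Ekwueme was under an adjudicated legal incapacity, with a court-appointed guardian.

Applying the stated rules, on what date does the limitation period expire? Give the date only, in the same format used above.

The claim accrued on September 1, 2013 — the later of the August 8, 2012 act and the September 1, 2013 discovery.
6 months from September 1, 2013 is March 1, 2014.
Because the plaintiff's legal incapacity ran from February 10, 2014 to May 24, 2014, the deadline is extended by 103 days to June 12, 2014.

June 12, 2014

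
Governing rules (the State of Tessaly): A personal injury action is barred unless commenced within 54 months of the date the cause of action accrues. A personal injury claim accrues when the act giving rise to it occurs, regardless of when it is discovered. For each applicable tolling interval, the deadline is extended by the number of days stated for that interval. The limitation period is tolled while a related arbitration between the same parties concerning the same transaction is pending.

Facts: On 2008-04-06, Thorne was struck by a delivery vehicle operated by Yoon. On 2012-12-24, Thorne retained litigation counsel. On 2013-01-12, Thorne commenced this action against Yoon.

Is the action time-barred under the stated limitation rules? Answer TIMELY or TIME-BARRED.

TIME-BARRED

The limitation period began to run on 2008-04-06.
54 months from 2008-04-06 is 2012-10-06.
Nothing else in the chronology tolls or restarts the period.
Thorne filed on 2013-01-12, after the 2012-10-06 deadline, so the action is time-barred.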